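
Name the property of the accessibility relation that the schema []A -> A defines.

Reflexivity

Suppose □A→A is valid. At any x set V(A)={w : Rxw}. Then □A holds at x, so A holds at x, i.e. Rxx.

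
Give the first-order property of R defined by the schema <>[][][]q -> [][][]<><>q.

forall x forall y forall z ((xRy & x R^3 z) -> exists w (y R^3 w & z R^2 w))

This is a Sahlqvist (Geach-type) schema ◇^1□^3q → □^3◇^2q.
First-order correspondent: forall x forall y forall z ((xRy & x R^3 z) -> exists w (y R^3 w & z R^2 w)).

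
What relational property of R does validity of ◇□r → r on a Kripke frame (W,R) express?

Replacing r by ¬r and contraposing gives the equivalent schema r → □◇r.
Suppose r→□◇r is valid. Take Rxy and set V(r)={x}. Then r at x, so □◇r at x, so ◇r at y, so some z with Ryz has r; z=x, i.e. Ryx.

Symmetry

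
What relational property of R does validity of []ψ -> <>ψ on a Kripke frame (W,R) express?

This is the D axiom.
Its frame correspondent is seriality — forall x exists y Rxy.

seriality: forall x exists y Rxy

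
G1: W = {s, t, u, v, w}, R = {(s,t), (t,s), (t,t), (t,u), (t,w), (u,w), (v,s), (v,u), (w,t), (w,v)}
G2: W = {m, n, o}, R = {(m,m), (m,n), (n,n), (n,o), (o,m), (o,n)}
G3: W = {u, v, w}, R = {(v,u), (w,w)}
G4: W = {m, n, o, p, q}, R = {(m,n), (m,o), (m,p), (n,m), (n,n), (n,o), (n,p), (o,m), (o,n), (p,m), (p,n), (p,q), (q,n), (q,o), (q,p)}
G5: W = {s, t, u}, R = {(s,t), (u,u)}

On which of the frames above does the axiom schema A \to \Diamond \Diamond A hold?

The schema corresponds to a generalized confluence (Geach) condition: \forall x \exists w (x = w \wedge x R^2 w).
G1: fails — at u but no w* with u=w* and uR²w*.
G2: condition met.
G3: fails — at u but no t with u=t and uR²t.
G4: condition met.
G5: fails — at s but no w with s=w and sR²w.
Valid on: G2, G4.

G2, G4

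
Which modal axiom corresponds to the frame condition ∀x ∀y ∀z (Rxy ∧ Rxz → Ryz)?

◇q → □◇q

The condition is the Euclidean property. The 5 schema ◇q → □◇q defines it.
Suppose ◇q→□◇q is valid. Take Rxy, Rxz and set V(q)={y}. Then ◇q at x, so □◇q at x, so ◇q at z, so some w with Rzw has q; w=y, i.e. Rzy. By symmetry of the argument, Ryz.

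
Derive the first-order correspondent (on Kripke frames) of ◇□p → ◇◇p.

This is a Sahlqvist (Geach-type) schema ◇^1□^1p → □^0◇^2p.
Minimal-valuation argument: fix x; take any y with xR^1y and any z with xR^0z. Set V(p) to the set of worlds R-reachable from y in exactly 1 step. Then □^1p holds at y, so the antecedent holds at x; validity forces ◇^2p at z, giving a w with zR^2w and yR^1w.
First-order correspondent: ∀x ∀y (xRy → ∃w (yRw ∧ xR²w)).

∀x ∀y (xRy → ∃w (yRw ∧ xR²w))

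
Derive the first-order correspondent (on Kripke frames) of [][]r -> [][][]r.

This is a Sahlqvist (Geach-type) schema ◇^0□^2r → □^3◇^0r.
Minimal-valuation argument: fix x; take any y with xR^0y and any z with xR^3z. Set V(r) to the set of worlds R-reachable from y in exactly 2 steps. Then □^2r holds at y, so the antecedent holds at x; validity forces ◇^0r at z, giving a w with zR^0w and yR^2w.
First-order correspondent: forall x forall z (x R^3 z -> exists w (x R^2 w & z = w)).

forall x forall z (x R^3 z -> exists w (x R^2 w & z = w))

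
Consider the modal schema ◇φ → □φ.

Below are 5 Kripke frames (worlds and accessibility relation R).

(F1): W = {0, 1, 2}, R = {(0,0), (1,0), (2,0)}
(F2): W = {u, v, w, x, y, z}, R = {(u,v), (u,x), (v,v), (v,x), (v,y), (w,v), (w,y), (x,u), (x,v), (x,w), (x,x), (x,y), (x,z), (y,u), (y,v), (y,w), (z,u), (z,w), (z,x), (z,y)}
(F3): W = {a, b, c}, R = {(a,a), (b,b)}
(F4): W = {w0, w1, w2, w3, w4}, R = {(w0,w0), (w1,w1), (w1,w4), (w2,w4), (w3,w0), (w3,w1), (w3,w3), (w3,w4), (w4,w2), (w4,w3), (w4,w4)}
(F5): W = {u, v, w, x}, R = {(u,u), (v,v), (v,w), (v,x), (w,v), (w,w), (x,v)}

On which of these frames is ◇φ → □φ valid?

The schema corresponds to partial functionality: ∀x ∀y ∀z (Rxy ∧ Rxz → y = z).
(F1): satisfies the condition.
(F2): fails — u sees both v and x.
(F3): satisfies the condition.
(F4): fails — w1 sees both w1 and w4.
(F5): fails — v sees both v and w.
Valid on: (F1), (F3).

(F1), (F3)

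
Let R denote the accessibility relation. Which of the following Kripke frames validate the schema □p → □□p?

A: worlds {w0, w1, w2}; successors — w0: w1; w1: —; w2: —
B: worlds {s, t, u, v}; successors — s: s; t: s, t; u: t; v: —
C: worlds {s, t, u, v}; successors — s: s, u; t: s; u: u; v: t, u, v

Frame correspondent (Sahlqvist): ∀x ∀y ∀z (Rxy ∧ Ryz → Rxz) — i.e. transitivity.
A: holds.
B: fails — Rut and Rts but not Rus.
C: fails — Rvt and Rts but not Rvs.

A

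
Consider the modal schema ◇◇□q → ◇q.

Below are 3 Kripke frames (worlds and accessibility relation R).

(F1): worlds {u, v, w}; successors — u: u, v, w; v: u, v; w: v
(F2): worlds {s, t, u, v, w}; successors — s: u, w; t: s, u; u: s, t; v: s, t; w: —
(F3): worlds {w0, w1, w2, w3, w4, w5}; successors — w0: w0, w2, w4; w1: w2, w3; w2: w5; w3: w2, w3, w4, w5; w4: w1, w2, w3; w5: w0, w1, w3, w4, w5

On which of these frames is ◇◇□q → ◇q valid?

The schema corresponds to a generalized confluence (Geach) condition: ∀x ∀y (xR²y → ∃w (yRw ∧ xRw)).
(F1): ✓.
(F2): fails — tR²w but no w* with wRw* and tRw*.
(F3): fails — w0R²w2 but no w with w2Rw and w0Rw.
Valid on: (F1).

(F1)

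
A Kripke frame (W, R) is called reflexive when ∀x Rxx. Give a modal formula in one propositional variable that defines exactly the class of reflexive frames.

□s → s

The condition is reflexivity. The T schema □s → s defines it.
Suppose □s→s is valid. At any x set V(s)={w : Rxw}. Then □s holds at x, so s holds at x, i.e. Rxx.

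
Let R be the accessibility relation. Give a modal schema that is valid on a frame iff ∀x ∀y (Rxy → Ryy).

□(□p → p)

This is shift-reflexivity; the standard corresponding axiom is T□: □(□p → p).
Suppose □(□p→p) is valid. Take Rxy and set V(p)={w : Ryw}. Then at y, □p holds; since □(□p→p) at x, □p→p at y, so p at y, i.e. Ryy.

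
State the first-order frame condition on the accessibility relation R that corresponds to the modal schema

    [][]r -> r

forall x exists w (x R^2 w & x = w)

This is a Sahlqvist (Geach-type) schema ◇^0□^2r → □^0◇^0r.
First-order correspondent: forall x exists w (x R^2 w & x = w).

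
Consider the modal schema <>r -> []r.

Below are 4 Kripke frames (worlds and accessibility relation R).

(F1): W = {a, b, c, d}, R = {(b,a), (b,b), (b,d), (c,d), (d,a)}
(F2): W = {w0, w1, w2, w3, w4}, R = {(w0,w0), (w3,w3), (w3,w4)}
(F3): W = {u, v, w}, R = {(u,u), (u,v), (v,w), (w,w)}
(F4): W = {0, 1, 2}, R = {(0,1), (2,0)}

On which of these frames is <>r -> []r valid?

(F4)

The schema corresponds to partial functionality: forall x forall y forall z (Rxy & Rxz -> y = z).
(F1): fails — b sees both a and b.
(F2): fails — w3 sees both w3 and w4.
(F3): fails — u sees both u and v.
(F4): satisfies the condition.
Valid on: (F4).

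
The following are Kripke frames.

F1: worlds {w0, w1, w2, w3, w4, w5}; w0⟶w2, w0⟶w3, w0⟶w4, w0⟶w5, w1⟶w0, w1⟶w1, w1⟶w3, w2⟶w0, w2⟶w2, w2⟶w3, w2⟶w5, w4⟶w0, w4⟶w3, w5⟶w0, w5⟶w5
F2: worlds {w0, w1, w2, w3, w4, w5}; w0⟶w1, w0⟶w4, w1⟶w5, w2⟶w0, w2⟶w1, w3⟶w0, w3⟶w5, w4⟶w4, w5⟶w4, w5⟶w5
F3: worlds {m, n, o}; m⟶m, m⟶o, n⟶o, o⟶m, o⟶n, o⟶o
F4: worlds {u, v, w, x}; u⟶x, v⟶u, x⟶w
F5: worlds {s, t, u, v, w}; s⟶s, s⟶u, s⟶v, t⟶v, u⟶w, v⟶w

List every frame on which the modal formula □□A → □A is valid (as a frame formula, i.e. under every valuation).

The schema corresponds to density: ∀x ∀y (Rxy → ∃z (Rxz ∧ Rzy)).
F1: fails — Rw0w4 but no z with Rw0z and Rzw4.
F2: fails — Rw3w0 but no z with Rw3z and Rzw0.
F3: holds.
F4: fails — Rxw but no z with Rxz and Rzw.
F5: fails — Rtv but no z with Rtz and Rzv.
Valid on: F3.

F3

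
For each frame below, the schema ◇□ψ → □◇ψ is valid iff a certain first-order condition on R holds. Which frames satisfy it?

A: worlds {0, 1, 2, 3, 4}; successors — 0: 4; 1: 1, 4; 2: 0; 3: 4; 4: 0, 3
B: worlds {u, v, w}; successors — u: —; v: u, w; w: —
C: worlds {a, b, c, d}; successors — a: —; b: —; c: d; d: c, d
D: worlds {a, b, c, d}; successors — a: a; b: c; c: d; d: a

C, D

This is the axiom for convergence; its first-order frame correspondent is ∀x ∀y ∀z (Rxy ∧ Rxz → ∃w (Ryw ∧ Rzw)).
A: fails — R14 and R11 but 4 and 1 have no common successor.
B: fails — Rvu and Rvu but u and u have no common successor.
C: ✓.
D: ✓.
Valid on: C, D.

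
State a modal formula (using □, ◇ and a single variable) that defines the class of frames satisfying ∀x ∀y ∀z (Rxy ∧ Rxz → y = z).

The condition is partial functionality. The CD schema ◇r → □r defines it.

◇r → □r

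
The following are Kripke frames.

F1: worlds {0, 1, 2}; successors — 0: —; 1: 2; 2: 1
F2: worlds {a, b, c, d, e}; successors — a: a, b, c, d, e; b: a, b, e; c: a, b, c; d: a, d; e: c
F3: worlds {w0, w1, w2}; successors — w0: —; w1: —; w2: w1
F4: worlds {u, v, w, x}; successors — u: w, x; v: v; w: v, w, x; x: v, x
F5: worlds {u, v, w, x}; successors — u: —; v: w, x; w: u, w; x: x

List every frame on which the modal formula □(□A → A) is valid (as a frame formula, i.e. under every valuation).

This is the axiom for shift-reflexivity; its first-order frame correspondent is ∀x ∀y (Rxy → Ryy).
F1: fails — R12 but not R22.
F2: fails — Rae but not Ree.
F3: fails — Rw2w1 but not Rw1w1.
F4: ✓.
F5: fails — Rwu but not Ruu.

F4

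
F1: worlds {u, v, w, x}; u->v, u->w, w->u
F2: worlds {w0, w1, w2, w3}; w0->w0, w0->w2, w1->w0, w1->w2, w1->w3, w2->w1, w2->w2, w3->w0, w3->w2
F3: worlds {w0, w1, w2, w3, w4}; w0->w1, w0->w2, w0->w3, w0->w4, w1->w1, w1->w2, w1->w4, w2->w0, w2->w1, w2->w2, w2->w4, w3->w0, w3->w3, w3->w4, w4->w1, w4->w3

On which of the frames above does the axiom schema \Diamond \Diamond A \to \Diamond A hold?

none

The schema corresponds to transitivity: \forall x \forall y \forall z (Rxy \wedge Ryz \to Rxz).
F1: fails — Rwu and Ruv but not Rwv.
F2: fails — Rw1w2 and Rw2w1 but not Rw1w1.
F3: fails — Rw1w2 and Rw2w0 but not Rw1w0.
Valid on no frame.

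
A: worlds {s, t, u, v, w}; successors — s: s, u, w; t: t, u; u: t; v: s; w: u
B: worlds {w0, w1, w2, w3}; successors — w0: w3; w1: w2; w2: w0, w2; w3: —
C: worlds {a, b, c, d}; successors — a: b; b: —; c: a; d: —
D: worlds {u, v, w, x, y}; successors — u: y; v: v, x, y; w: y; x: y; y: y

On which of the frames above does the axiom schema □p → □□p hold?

D

Frame correspondent (Sahlqvist): ∀x ∀y ∀z (Rxy ∧ Ryz → Rxz) — i.e. transitivity.
A: fails — Rwu and Rut but not Rwt.
B: fails — Rw1w2 and Rw2w0 but not Rw1w0.
C: fails — Rca and Rab but not Rcb.
D: satisfies the condition.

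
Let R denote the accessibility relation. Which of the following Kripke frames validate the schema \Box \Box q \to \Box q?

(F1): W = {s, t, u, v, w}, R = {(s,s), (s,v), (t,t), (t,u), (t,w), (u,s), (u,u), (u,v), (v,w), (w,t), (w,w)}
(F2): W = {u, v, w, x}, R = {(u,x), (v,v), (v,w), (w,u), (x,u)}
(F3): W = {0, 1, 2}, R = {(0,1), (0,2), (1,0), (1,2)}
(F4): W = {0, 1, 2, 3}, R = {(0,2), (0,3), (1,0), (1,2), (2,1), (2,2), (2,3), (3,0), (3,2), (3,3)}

The schema corresponds to density: \forall x \forall y (Rxy \to \exists z (Rxz \wedge Rzy)).
(F1): holds.
(F2): fails — Rwu but no z with Rwz and Rzu.
(F3): fails — R01 but no z with R0z and Rz1.
(F4): fails — R10 but no z with R1z and Rz0.

(F1)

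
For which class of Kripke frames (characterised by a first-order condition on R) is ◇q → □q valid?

Partial functionality

This schema is the CD axiom.
It corresponds to partial functionality: ∀x ∀y ∀z (Rxy ∧ Rxz → y = z).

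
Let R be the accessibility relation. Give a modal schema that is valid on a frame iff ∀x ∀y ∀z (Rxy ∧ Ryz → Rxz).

The condition is transitivity. The 4 schema □ψ → □□ψ defines it.
Suppose □ψ→□□ψ is valid. Take Rxy, Ryz and set V(ψ)={w : Rxw}. Then □ψ at x, so □□ψ at x, so □ψ at y, so ψ at z, i.e. Rxz.

□ψ → □□ψ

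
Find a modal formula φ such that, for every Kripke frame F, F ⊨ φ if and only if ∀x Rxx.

□r → r

A defining formula is □r → r (the T axiom).
Suppose □r→r is valid. At any x set V(r)={w : Rxw}. Then □r holds at x, so r holds at x, i.e. Rxx.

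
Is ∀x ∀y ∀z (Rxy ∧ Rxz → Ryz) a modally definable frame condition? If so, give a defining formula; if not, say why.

Yes — defined by ◇r → □◇r

The condition is the Euclidean property. A defining modal formula is ◇r → □◇r.
Suppose ◇r→□◇r is valid. Take Rxy, Rxz and set V(r)={y}. Then ◇r at x, so □◇r at x, so ◇r at z, so some w with Rzw has r; w=y, i.e. Rzy. By symmetry of the argument, Ryz.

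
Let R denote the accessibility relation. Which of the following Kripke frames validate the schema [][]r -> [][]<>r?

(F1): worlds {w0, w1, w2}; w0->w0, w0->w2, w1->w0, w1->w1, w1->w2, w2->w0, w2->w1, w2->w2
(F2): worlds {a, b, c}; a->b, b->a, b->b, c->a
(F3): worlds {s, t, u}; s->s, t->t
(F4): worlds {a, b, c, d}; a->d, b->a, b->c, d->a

This is the axiom for a generalized confluence (Geach) condition; its first-order frame correspondent is forall x forall z (x R^2 z -> exists w (x R^2 w & zRw)).
(F1): ✓.
(F2): ✓.
(F3): ✓.
(F4): fails — aR²a but no w with aR²w and aRw.
Valid on: (F1), (F2), (F3).

(F1), (F2), (F3)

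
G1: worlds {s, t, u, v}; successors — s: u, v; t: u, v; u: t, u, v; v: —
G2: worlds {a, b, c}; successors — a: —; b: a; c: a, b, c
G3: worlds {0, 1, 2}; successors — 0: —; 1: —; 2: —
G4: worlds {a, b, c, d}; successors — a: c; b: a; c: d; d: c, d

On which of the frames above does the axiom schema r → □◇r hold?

G3

The schema corresponds to symmetry: ∀x ∀y (Rxy → Ryx).
G1: fails — Ruv but not Rvu.
G2: fails — Rca but not Rac.
G3: satisfies the condition.
G4: fails — Rba but not Rab.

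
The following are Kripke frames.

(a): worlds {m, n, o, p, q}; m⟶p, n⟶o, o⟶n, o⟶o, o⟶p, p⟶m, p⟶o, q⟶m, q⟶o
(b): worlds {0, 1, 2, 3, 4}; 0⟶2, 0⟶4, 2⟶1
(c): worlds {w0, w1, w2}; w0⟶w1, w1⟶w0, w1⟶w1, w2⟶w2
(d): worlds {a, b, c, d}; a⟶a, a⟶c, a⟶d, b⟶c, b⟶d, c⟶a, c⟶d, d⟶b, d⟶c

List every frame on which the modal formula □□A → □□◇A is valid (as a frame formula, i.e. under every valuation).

The schema corresponds to a generalized confluence (Geach) condition: ∀x ∀z (xR²z → ∃w (xR²w ∧ zRw)).
(a): fails — mR²m but no w with mR²w and mRw.
(b): fails — 0R²1 but no w with 0R²w and 1Rw.
(c): holds.
(d): holds.

(c), (d)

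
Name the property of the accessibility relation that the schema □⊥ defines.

□⊥ is valid iff no world has any successor (otherwise □⊥ fails at any world with one).
Conversely, on a frame with emptiness of R the schema holds at every world under every valuation.
Frame condition: ∀x ∀y ¬Rxy.

Emptiness of R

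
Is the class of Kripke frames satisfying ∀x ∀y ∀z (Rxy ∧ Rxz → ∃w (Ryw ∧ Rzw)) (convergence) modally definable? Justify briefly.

Yes, by ◇□r → □◇r

Yes: it is convergence, defined by the .2 schema ◇□r → □◇r.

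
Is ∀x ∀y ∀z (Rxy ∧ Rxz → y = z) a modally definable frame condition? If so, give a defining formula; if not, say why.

Yes — defined by ◇q → □q

This is a Sahlqvist condition; the CD axiom ◇q → □q defines it.
Suppose ◇q→□q is valid. Take Rxy, Rxz and set V(q)={y}. Then ◇q at x, so □q at x, so q at z, i.e. z=y.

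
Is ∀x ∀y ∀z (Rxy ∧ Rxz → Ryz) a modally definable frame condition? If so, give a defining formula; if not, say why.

This is a Sahlqvist condition; the 5 axiom ◇q → □◇q defines it.
Suppose ◇q→□◇q is valid. Take Rxy, Rxz and set V(q)={y}. Then ◇q at x, so □◇q at x, so ◇q at z, so some w with Rzw has q; w=y, i.e. Rzy. By symmetry of the argument, Ryz.

Definable; ◇q → □◇q defines it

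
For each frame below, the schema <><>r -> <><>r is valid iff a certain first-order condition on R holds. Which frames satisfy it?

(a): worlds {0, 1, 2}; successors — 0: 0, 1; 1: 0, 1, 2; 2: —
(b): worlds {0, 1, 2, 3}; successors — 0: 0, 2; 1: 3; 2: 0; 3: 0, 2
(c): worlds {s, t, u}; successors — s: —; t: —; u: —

(a), (b), (c)

Frame correspondent (Sahlqvist): forall x forall y (x R^2 y -> exists w (y = w & x R^2 w)) — i.e. a generalized confluence (Geach) condition.
(a): satisfies the condition.
(b): satisfies the condition.
(c): satisfies the condition.
Valid on: (a), (b), (c).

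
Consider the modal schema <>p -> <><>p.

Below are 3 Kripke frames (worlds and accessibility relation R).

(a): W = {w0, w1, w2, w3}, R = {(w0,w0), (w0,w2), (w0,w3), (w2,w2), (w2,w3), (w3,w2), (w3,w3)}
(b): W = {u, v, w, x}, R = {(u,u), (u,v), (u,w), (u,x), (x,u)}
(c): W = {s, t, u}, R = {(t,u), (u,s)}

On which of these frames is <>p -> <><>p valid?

(a), (b)

This is the axiom for a generalized confluence (Geach) condition; its first-order frame correspondent is forall x forall y (xRy -> exists w (y = w & x R^2 w)).
(a): satisfies the condition.
(b): satisfies the condition.
(c): fails — tRu but no w with u=w and tR²w.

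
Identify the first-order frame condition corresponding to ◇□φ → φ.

symmetry: ∀x ∀y (Rxy → Ryx)

This is frame-equivalent to φ → □◇φ (substitute ¬φ for φ and contrapose).
Suppose φ→□◇φ is valid. Take Rxy and set V(φ)={x}. Then φ at x, so □◇φ at x, so ◇φ at y, so some z with Ryz has φ; z=x, i.e. Ryx.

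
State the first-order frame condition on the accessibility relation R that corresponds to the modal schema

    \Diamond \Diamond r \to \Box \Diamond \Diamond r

\forall x \forall y \forall z ((x R^2 y \wedge xRz) \to \exists w (y = w \wedge z R^2 w))

This is a Sahlqvist (Geach-type) schema ◇^2□^0r → □^1◇^2r.
Minimal-valuation argument: fix x; take any y with xR^2y and any z with xR^1z. Set V(r) to the set of worlds R-reachable from y in exactly 0 steps. Then □^0r holds at y, so the antecedent holds at x; validity forces ◇^2r at z, giving a w with zR^2w and yR^0w.
First-order correspondent: \forall x \forall y \forall z ((x R^2 y \wedge xRz) \to \exists w (y = w \wedge z R^2 w)).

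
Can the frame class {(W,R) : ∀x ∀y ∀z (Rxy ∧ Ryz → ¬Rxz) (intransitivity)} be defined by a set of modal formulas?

Not modally definable

If a class were modally definable it would be closed under surjective bounded morphisms (Goldblatt–Thomason).
The 5-cycle (worlds a,b,c,d,e with a→b→c→d→e→a) is intransitive. Mapping every world to a single reflexive point • is a surjective bounded morphism; the reflexive point is not intransitive (R••∧R•• but R••).
So the class is not modally definable.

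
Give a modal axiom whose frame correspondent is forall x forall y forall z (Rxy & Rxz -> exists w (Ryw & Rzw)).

◇□r → □◇r

This is convergence; the standard corresponding axiom is .2: ◇□r → □◇r.
Suppose ◇□r→□◇r is valid. Take Rxy, Rxz and set V(r)={w : Ryw}. Then □r at y so ◇□r at x, so □◇r at x, so ◇r at z, giving w with Rzw and Ryw.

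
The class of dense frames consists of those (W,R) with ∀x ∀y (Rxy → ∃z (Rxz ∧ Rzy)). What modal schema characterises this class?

□□q → □q

The condition is density. The C4 schema □□q → □q defines it.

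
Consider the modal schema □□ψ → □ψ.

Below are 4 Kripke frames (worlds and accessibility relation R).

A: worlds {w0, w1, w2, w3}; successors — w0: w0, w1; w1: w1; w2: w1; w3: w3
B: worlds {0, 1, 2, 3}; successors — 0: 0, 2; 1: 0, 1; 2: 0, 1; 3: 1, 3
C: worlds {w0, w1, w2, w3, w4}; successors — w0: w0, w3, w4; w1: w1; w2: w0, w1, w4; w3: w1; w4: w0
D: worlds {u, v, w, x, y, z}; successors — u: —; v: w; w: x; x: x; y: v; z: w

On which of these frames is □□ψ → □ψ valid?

A, B, C

This is the axiom for density; its first-order frame correspondent is ∀x ∀y (Rxy → ∃z (Rxz ∧ Rzy)).
A: satisfies the condition.
B: satisfies the condition.
C: satisfies the condition.
D: fails — Rvw but no t with Rvt and Rtw.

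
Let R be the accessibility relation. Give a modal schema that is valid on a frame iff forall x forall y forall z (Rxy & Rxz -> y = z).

◇ψ → □ψ

The condition is partial functionality. The CD schema ◇ψ → □ψ defines it.
Suppose ◇ψ→□ψ is valid. Take Rxy, Rxz and set V(ψ)={y}. Then ◇ψ at x, so □ψ at x, so ψ at z, i.e. z=y.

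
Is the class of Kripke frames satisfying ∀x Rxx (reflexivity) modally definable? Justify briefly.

Yes, by □q → q

The condition is reflexivity. A defining modal formula is □q → q.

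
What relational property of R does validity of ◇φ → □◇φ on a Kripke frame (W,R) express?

This is the 5 axiom.
Its frame correspondent is the Euclidean property — ∀x ∀y ∀z (Rxy ∧ Rxz → Ryz).

the Euclidean property: ∀x ∀y ∀z (Rxy ∧ Rxz → Ryz)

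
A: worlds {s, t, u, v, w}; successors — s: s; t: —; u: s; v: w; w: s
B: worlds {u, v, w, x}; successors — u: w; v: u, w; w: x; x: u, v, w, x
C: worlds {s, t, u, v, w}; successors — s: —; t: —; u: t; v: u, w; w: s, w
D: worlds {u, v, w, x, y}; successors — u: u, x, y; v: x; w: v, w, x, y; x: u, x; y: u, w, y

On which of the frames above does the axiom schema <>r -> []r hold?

The schema corresponds to partial functionality: forall x forall y forall z (Rxy & Rxz -> y = z).
A: condition met.
B: fails — v sees both u and w.
C: fails — v sees both u and w.
D: fails — u sees both u and x.
Valid on: A.

A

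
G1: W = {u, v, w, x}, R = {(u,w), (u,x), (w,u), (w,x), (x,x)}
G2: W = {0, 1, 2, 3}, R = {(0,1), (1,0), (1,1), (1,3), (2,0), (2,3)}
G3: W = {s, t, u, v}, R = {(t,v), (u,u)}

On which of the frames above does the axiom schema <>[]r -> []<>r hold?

Frame correspondent (Sahlqvist): forall x forall y forall z (Rxy & Rxz -> exists w (Ryw & Rzw)) — i.e. convergence.
G1: holds.
G2: fails — R10 and R13 but 0 and 3 have no common successor.
G3: fails — Rtv and Rtv but v and v have no common successor.
Valid on: G1.

G1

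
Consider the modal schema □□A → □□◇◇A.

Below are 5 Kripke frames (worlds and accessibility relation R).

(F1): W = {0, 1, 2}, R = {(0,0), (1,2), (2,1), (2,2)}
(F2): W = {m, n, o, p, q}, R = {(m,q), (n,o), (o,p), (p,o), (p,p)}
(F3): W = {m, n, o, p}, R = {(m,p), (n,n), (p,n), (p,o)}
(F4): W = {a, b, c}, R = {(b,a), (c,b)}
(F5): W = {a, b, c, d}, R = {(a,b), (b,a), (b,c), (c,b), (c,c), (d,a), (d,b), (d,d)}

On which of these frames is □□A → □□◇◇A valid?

Frame correspondent (Sahlqvist): ∀x ∀z (xR²z → ∃w (xR²w ∧ zR²w)) — i.e. a generalized confluence (Geach) condition.
(F1): satisfies the condition.
(F2): satisfies the condition.
(F3): fails — mR²o but no w with mR²w and oR²w.
(F4): fails — cR²a but no w with cR²w and aR²w.
(F5): satisfies the condition.
Valid on: (F1), (F2), (F5).

(F1), (F2), (F5)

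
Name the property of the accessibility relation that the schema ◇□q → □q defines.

Equivalently (dual form): ◇q → □◇q.
Suppose ◇q→□◇q is valid. Take Rxy, Rxz and set V(q)={y}. Then ◇q at x, so □◇q at x, so ◇q at z, so some w with Rzw has q; w=y, i.e. Rzy. By symmetry of the argument, Ryz.

The Euclidean property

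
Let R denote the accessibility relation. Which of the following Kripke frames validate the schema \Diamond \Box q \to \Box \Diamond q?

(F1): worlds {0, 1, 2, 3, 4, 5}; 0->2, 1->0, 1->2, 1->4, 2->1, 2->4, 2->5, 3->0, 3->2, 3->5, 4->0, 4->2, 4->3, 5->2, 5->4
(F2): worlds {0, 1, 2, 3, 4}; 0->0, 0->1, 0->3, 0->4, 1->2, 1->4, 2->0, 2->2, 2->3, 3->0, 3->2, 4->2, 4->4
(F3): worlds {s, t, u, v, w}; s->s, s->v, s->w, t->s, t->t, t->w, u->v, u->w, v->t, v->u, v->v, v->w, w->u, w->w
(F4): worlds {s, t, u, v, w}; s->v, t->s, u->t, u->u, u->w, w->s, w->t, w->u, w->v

(F2), (F3)

Frame correspondent (Sahlqvist): \forall x \forall y \forall z (Rxy \wedge Rxz \to \exists w (Ryw \wedge Rzw)) — i.e. convergence.
(F1): fails — R10 and R12 but 0 and 2 have no common successor.
(F2): ✓.
(F3): ✓.
(F4): fails — Rsv and Rsv but v and v have no common successor.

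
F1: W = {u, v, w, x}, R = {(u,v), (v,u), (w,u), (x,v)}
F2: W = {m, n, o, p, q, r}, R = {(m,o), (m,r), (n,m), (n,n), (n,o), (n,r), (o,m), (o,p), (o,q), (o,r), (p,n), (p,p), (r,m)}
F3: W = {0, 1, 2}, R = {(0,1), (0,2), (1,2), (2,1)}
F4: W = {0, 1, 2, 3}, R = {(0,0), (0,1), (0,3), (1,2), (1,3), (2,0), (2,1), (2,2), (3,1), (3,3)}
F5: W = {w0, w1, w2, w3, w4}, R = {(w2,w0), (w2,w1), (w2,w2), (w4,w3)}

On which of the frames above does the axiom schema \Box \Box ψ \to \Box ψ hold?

F4

The schema corresponds to density: \forall x \forall y (Rxy \to \exists z (Rxz \wedge Rzy)).
F1: fails — Ruv but no z with Ruz and Rzv.
F2: fails — Rrm but no z with Rrz and Rzm.
F3: fails — R12 but no z with R1z and Rz2.
F4: holds.
F5: fails — Rw4w3 but no z with Rw4z and Rzw3.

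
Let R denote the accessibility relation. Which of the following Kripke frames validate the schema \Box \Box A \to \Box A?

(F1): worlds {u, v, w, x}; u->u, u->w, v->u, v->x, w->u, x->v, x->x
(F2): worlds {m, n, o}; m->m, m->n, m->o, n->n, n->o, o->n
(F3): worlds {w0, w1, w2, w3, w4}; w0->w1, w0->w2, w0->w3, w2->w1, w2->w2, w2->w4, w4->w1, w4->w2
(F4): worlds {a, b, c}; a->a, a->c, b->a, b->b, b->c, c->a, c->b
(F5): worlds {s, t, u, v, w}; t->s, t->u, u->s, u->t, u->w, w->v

Frame correspondent (Sahlqvist): \forall x \forall y (Rxy \to \exists z (Rxz \wedge Rzy)) — i.e. density.
(F1): ✓.
(F2): ✓.
(F3): fails — Rw0w3 but no z with Rw0z and Rzw3.
(F4): ✓.
(F5): fails — Ruw but no z with Ruz and Rzw.

(F1), (F2), (F4)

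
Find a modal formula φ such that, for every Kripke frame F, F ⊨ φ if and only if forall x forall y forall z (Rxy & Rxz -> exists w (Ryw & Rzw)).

A defining formula is ◇□r → □◇r (the .2 axiom).
Suppose ◇□r→□◇r is valid. Take Rxy, Rxz and set V(r)={w : Ryw}. Then □r at y so ◇□r at x, so □◇r at x, so ◇r at z, giving w with Rzw and Ryw.

◇□r → □◇r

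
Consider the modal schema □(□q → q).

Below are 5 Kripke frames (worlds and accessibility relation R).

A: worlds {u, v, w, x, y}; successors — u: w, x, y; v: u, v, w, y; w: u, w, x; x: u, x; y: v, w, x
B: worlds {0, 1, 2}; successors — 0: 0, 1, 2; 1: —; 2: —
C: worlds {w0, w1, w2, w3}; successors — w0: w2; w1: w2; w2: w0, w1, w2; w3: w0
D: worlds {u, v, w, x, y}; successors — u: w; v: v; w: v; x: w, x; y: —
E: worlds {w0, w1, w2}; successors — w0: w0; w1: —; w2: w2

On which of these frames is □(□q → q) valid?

Frame correspondent (Sahlqvist): ∀x ∀y (Rxy → Ryy) — i.e. shift-reflexivity.
A: fails — Rwu but not Ruu.
B: fails — R01 but not R11.
C: fails — Rw3w0 but not Rw0w0.
D: fails — Rxw but not Rww.
E: satisfies the condition.
Valid on: E.

E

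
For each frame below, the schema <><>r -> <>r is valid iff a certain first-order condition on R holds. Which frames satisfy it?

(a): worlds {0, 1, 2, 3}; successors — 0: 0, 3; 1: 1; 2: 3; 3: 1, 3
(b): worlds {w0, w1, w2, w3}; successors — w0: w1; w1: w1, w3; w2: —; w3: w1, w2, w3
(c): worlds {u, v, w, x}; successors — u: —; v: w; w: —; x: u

Frame correspondent (Sahlqvist): forall x forall y forall z (Rxy & Ryz -> Rxz) — i.e. transitivity.
(a): fails — R23 and R31 but not R21.
(b): fails — Rw1w3 and Rw3w2 but not Rw1w2.
(c): ✓.

(c)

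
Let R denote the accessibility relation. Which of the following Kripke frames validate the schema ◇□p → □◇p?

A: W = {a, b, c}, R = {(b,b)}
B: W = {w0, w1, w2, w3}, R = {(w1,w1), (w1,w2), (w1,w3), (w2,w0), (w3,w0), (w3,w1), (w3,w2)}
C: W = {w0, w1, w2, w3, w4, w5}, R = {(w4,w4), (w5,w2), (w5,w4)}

The schema corresponds to convergence: ∀x ∀y ∀z (Rxy ∧ Rxz → ∃w (Ryw ∧ Rzw)).
A: holds.
B: fails — Rw1w2 and Rw1w1 but w2 and w1 have no common successor.
C: fails — Rw5w2 and Rw5w2 but w2 and w2 have no common successor.
Valid on: A.

A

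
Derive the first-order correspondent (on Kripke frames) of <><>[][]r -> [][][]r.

This is a Sahlqvist (Geach-type) schema ◇^2□^2r → □^3◇^0r.
Minimal-valuation argument: fix x; take any y with xR^2y and any z with xR^3z. Set V(r) to the set of worlds R-reachable from y in exactly 2 steps. Then □^2r holds at y, so the antecedent holds at x; validity forces ◇^0r at z, giving a w with zR^0w and yR^2w.
First-order correspondent: forall x forall y forall z ((x R^2 y & x R^3 z) -> exists w (y R^2 w & z = w)).

forall x forall y forall z ((x R^2 y & x R^3 z) -> exists w (y R^2 w & z = w))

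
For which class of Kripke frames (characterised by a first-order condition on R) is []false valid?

Emptiness of R

□⊥ is valid iff no world has any successor (otherwise □⊥ fails at any world with one).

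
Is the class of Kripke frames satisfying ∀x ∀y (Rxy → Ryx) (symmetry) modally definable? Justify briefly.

This is a Sahlqvist condition; the B axiom q → □◇q defines it.
Suppose q→□◇q is valid. Take Rxy and set V(q)={x}. Then q at x, so □◇q at x, so ◇q at y, so some z with Ryz has q; z=x, i.e. Ryx.

Yes — defined by q → □◇q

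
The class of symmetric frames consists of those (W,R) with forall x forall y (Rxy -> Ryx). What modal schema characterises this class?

This is symmetry; the standard corresponding axiom is B: r → □◇r.
Suppose r→□◇r is valid. Take Rxy and set V(r)={x}. Then r at x, so □◇r at x, so ◇r at y, so some z with Ryz has r; z=x, i.e. Ryx.

r → □◇r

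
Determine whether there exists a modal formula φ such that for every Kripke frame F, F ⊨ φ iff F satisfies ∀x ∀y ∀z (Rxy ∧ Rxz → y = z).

Definable; ◇r → □r defines it

This is a Sahlqvist condition; the CD axiom ◇r → □r defines it.
Suppose ◇r→□r is valid. Take Rxy, Rxz and set V(r)={y}. Then ◇r at x, so □r at x, so r at z, i.e. z=y.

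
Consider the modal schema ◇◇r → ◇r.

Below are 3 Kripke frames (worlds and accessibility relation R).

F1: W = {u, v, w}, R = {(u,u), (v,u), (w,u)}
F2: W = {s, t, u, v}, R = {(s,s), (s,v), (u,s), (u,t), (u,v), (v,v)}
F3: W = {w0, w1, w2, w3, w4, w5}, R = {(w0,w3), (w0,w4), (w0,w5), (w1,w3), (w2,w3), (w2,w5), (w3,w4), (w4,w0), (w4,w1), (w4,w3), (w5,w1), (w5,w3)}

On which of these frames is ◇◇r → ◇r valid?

Frame correspondent (Sahlqvist): ∀x ∀y ∀z (Rxy ∧ Ryz → Rxz) — i.e. transitivity.
F1: ✓.
F2: ✓.
F3: fails — Rw0w4 and Rw4w1 but not Rw0w1.

F1, F2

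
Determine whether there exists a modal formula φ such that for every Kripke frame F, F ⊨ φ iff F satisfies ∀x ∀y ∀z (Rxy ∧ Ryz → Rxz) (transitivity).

Yes, by □p → □□p

The condition is transitivity. A defining modal formula is □p → □□p.
Suppose □p→□□p is valid. Take Rxy, Ryz and set V(p)={w : Rxw}. Then □p at x, so □□p at x, so □p at y, so p at z, i.e. Rxz.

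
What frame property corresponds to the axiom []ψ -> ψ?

reflexivity: forall x Rxx

Suppose □ψ→ψ is valid. At any x set V(ψ)={w : Rxw}. Then □ψ holds at x, so ψ holds at x, i.e. Rxx.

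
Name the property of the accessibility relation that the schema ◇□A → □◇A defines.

Suppose ◇□A→□◇A is valid. Take Rxy, Rxz and set V(A)={w : Ryw}. Then □A at y so ◇□A at x, so □◇A at x, so ◇A at z, giving w with Rzw and Ryw.
Conversely, on a frame with convergence the schema holds at every world under every valuation.
So the correspondent is convergence.

convergence: ∀x ∀y ∀z (Rxy ∧ Rxz → ∃w (Ryw ∧ Rzw))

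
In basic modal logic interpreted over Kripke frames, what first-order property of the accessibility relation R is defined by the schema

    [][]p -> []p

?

Suppose □□p→□p is valid. Take Rxy and set V(p)={w : xR²w}. Then □□p at x, so □p at x, so p at y, i.e. ∃z(Rxz∧Rzy).

Density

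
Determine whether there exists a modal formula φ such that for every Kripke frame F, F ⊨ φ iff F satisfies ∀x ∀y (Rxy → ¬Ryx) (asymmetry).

Any modally definable frame class is closed under surjective bounded morphisms.
The 4-cycle (worlds s,t,u,v with s→t→u→v→s) is asymmetric. Mapping every world to a single reflexive point • is a surjective bounded morphism, and the reflexive point is not asymmetric (R•• but asymmetry requires ¬R••).
Hence asymmetry is not modally definable.

No — not modally definable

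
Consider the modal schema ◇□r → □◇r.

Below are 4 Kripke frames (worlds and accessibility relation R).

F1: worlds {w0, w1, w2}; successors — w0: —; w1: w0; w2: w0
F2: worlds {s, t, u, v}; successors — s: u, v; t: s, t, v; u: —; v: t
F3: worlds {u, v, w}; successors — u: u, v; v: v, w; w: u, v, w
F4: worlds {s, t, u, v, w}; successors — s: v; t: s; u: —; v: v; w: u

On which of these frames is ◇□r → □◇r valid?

F3

The schema corresponds to convergence: ∀x ∀y ∀z (Rxy ∧ Rxz → ∃w (Ryw ∧ Rzw)).
F1: fails — Rw1w0 and Rw1w0 but w0 and w0 have no common successor.
F2: fails — Rsv and Rsu but v and u have no common successor.
F3: ✓.
F4: fails — Rwu and Rwu but u and u have no common successor.
Valid on: F3.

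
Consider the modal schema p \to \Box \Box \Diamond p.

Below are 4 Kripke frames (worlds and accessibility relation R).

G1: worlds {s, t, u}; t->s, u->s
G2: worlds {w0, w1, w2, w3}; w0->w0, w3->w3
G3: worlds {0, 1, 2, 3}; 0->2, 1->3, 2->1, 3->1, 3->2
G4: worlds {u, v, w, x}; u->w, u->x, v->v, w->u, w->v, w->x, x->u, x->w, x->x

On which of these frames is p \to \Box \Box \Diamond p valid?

G1, G2

Frame correspondent (Sahlqvist): \forall x \forall z (x R^2 z \to \exists w (x = w \wedge zRw)) — i.e. a generalized confluence (Geach) condition.
G1: ✓.
G2: ✓.
G3: fails — 0R²1 but no w with 0=w and 1Rw.
G4: fails — uR²u but no t with u=t and uRt.
Valid on: G1, G2.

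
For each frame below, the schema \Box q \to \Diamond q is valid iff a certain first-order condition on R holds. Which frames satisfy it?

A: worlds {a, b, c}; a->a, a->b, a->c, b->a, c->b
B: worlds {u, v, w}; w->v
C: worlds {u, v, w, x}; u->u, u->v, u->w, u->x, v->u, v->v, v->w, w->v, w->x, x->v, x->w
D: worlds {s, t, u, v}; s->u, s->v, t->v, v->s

A, C

This is the axiom for seriality; its first-order frame correspondent is \forall x \exists y Rxy.
A: ✓.
B: fails — world u has no successor.
C: ✓.
D: fails — world u has no successor.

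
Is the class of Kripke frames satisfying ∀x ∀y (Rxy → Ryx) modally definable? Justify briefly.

The condition is symmetry. A defining modal formula is p → □◇p.
Suppose p→□◇p is valid. Take Rxy and set V(p)={x}. Then p at x, so □◇p at x, so ◇p at y, so some z with Ryz has p; z=x, i.e. Ryx.

Yes — defined by p → □◇p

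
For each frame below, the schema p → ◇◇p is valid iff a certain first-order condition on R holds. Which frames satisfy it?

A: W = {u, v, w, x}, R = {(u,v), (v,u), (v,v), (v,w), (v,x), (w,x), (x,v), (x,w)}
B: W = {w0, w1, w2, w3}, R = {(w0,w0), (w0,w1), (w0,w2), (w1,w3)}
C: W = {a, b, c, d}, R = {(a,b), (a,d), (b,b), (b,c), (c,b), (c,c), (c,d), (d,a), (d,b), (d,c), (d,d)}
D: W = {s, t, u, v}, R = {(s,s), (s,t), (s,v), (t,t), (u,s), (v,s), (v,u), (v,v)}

The schema corresponds to a generalized confluence (Geach) condition: ∀x ∃w (x = w ∧ xR²w).
A: satisfies the condition.
B: fails — at w1 but no w with w1=w and w1R²w.
C: satisfies the condition.
D: fails — at u but no w with u=w and uR²w.
Valid on: A, C.

A, C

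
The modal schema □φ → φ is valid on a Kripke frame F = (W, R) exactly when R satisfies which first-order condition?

Reflexivity

Suppose □φ→φ is valid. At any x set V(φ)={w : Rxw}. Then □φ holds at x, so φ holds at x, i.e. Rxx.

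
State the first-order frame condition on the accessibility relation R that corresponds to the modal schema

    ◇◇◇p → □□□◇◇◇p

∀x ∀y ∀z ((xR³y ∧ xR³z) → ∃w (y = w ∧ zR³w))

This is a Sahlqvist (Geach-type) schema ◇^3□^0p → □^3◇^3p.
Minimal-valuation argument: fix x; take any y with xR^3y and any z with xR^3z. Set V(p) to the set of worlds R-reachable from y in exactly 0 steps. Then □^0p holds at y, so the antecedent holds at x; validity forces ◇^3p at z, giving a w with zR^3w and yR^0w.
First-order correspondent: ∀x ∀y ∀z ((xR³y ∧ xR³z) → ∃w (y = w ∧ zR³w)).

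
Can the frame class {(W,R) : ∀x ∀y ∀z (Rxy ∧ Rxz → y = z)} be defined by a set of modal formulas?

Yes: it is partial functionality, defined by the CD schema ◇r → □r.

Yes — defined by ◇r → □r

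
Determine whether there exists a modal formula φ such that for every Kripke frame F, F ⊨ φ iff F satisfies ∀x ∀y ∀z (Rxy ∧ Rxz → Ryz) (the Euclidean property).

Yes — defined by ◇q → □◇q

Yes: it is the Euclidean property, defined by the 5 schema ◇q → □◇q.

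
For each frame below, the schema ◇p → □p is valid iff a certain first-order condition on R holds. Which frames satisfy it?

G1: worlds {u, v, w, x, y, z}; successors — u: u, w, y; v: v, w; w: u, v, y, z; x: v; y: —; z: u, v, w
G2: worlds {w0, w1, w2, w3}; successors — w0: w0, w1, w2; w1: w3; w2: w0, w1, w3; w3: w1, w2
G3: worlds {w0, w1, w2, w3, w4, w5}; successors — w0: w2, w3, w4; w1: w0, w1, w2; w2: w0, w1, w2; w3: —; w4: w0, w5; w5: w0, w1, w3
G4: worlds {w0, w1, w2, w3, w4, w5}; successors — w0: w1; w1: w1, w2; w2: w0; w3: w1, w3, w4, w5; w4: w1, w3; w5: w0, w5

The schema corresponds to partial functionality: ∀x ∀y ∀z (Rxy ∧ Rxz → y = z).
G1: fails — u sees both u and w.
G2: fails — w0 sees both w0 and w1.
G3: fails — w0 sees both w2 and w3.
G4: fails — w1 sees both w1 and w2.

none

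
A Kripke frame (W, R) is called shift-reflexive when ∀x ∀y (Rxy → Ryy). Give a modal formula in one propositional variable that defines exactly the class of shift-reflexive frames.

The condition is shift-reflexivity. The T□ schema □(□p → p) defines it.
Suppose □(□p→p) is valid. Take Rxy and set V(p)={w : Ryw}. Then at y, □p holds; since □(□p→p) at x, □p→p at y, so p at y, i.e. Ryy.

□(□p → p)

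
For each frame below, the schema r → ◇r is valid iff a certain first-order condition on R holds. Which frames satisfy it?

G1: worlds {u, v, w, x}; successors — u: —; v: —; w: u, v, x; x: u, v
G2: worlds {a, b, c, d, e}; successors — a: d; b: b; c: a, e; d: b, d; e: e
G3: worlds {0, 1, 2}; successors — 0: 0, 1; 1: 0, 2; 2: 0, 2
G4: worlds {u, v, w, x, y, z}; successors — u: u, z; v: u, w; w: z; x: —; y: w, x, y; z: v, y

none

Frame correspondent (Sahlqvist): ∀x Rxx — i.e. reflexivity.
G1: fails — world u does not see itself.
G2: fails — world a does not see itself.
G3: fails — world 1 does not see itself.
G4: fails — world v does not see itself.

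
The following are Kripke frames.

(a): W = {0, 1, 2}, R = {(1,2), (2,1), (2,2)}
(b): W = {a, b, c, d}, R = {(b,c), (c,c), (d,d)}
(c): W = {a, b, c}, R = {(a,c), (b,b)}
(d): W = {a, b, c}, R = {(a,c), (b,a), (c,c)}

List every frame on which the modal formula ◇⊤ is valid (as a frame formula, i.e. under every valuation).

(d)

The schema corresponds to seriality: ∀x ∃y Rxy.
(a): fails — world 0 has no successor.
(b): fails — world a has no successor.
(c): fails — world c has no successor.
(d): satisfies the condition.
Valid on: (d).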